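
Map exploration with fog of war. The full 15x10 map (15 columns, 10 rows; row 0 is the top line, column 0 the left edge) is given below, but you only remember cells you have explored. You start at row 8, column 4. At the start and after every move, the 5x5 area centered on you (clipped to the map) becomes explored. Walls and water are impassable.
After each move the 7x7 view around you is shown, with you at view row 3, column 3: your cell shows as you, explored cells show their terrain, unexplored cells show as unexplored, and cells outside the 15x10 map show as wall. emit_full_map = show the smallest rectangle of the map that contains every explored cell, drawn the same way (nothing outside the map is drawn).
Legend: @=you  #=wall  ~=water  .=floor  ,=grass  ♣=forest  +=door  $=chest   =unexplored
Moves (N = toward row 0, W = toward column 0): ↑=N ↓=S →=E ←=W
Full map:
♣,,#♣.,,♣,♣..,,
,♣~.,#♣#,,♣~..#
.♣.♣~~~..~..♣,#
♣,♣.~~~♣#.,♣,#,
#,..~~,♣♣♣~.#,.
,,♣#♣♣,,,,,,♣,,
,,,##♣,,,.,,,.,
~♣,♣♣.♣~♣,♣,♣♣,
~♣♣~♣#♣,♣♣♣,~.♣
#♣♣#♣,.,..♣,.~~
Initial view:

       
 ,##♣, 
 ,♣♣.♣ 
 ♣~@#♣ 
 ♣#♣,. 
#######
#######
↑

       
 ♣#♣♣, 
 ,##♣, 
 ,♣@.♣ 
 ♣~♣#♣ 
 ♣#♣,. 
#######

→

       
♣#♣♣,, 
,##♣,, 
,♣♣@♣~ 
♣~♣#♣, 
♣#♣,., 
#######

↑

       
 .~~,♣ 
♣#♣♣,, 
,##@,, 
,♣♣.♣~ 
♣~♣#♣, 
♣#♣,., 

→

       
.~~,♣♣ 
#♣♣,,, 
##♣@,, 
♣♣.♣~♣ 
~♣#♣,♣ 
#♣,.,  

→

       
~~,♣♣♣ 
♣♣,,,, 
#♣,@,. 
♣.♣~♣, 
♣#♣,♣♣ 
♣,.,   

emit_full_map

 .~~,♣♣♣
♣#♣♣,,,,
,##♣,@,.
,♣♣.♣~♣,
♣~♣#♣,♣♣
♣#♣,.,  

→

       
~,♣♣♣~ 
♣,,,,, 
♣,,@., 
.♣~♣,♣ 
#♣,♣♣♣ 
,.,    

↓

~,♣♣♣~ 
♣,,,,, 
♣,,,., 
.♣~@,♣ 
#♣,♣♣♣ 
,.,..♣ 
#######

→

,♣♣♣~  
,,,,,, 
,,,.,, 
♣~♣@♣, 
♣,♣♣♣, 
.,..♣, 
#######

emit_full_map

 .~~,♣♣♣~ 
♣#♣♣,,,,,,
,##♣,,,.,,
,♣♣.♣~♣@♣,
♣~♣#♣,♣♣♣,
♣#♣,.,..♣,


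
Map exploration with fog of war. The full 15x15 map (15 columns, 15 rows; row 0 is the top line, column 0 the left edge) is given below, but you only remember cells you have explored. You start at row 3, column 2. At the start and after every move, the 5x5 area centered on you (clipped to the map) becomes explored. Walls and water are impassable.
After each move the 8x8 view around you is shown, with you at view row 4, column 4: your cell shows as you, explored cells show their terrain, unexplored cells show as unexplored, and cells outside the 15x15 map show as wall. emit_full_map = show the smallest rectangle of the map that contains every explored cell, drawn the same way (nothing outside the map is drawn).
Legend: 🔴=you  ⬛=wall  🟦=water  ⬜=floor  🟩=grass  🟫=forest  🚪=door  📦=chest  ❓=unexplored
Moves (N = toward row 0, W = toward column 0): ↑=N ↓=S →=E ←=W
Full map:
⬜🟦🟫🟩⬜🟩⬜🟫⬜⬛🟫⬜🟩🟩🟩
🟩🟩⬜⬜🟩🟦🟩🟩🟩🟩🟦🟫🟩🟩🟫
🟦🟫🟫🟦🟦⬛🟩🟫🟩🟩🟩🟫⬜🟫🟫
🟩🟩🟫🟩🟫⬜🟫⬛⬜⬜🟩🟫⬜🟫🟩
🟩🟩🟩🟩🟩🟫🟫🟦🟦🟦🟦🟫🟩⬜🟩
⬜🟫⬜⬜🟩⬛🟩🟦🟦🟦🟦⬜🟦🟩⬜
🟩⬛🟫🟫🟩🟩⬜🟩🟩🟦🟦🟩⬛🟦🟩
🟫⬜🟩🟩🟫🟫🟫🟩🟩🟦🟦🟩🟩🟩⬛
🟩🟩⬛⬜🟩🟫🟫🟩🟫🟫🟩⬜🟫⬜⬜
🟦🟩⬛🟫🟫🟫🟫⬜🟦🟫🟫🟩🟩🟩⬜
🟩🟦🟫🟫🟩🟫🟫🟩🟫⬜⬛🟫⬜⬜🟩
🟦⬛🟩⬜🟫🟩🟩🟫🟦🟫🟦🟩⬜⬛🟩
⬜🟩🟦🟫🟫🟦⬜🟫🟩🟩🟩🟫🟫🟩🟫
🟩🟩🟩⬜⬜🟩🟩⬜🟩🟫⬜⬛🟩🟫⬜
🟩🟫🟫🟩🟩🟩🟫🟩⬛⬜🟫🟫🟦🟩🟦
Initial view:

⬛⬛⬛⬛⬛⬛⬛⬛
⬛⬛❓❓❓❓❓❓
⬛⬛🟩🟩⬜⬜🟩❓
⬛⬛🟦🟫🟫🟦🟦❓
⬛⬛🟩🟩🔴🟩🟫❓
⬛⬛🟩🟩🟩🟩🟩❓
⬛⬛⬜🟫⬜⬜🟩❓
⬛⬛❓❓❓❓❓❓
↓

⬛⬛❓❓❓❓❓❓
⬛⬛🟩🟩⬜⬜🟩❓
⬛⬛🟦🟫🟫🟦🟦❓
⬛⬛🟩🟩🟫🟩🟫❓
⬛⬛🟩🟩🔴🟩🟩❓
⬛⬛⬜🟫⬜⬜🟩❓
⬛⬛🟩⬛🟫🟫🟩❓
⬛⬛❓❓❓❓❓❓

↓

⬛⬛🟩🟩⬜⬜🟩❓
⬛⬛🟦🟫🟫🟦🟦❓
⬛⬛🟩🟩🟫🟩🟫❓
⬛⬛🟩🟩🟩🟩🟩❓
⬛⬛⬜🟫🔴⬜🟩❓
⬛⬛🟩⬛🟫🟫🟩❓
⬛⬛🟫⬜🟩🟩🟫❓
⬛⬛❓❓❓❓❓❓

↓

⬛⬛🟦🟫🟫🟦🟦❓
⬛⬛🟩🟩🟫🟩🟫❓
⬛⬛🟩🟩🟩🟩🟩❓
⬛⬛⬜🟫⬜⬜🟩❓
⬛⬛🟩⬛🔴🟫🟩❓
⬛⬛🟫⬜🟩🟩🟫❓
⬛⬛🟩🟩⬛⬜🟩❓
⬛⬛❓❓❓❓❓❓

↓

⬛⬛🟩🟩🟫🟩🟫❓
⬛⬛🟩🟩🟩🟩🟩❓
⬛⬛⬜🟫⬜⬜🟩❓
⬛⬛🟩⬛🟫🟫🟩❓
⬛⬛🟫⬜🔴🟩🟫❓
⬛⬛🟩🟩⬛⬜🟩❓
⬛⬛🟦🟩⬛🟫🟫❓
⬛⬛❓❓❓❓❓❓

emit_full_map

🟩🟩⬜⬜🟩
🟦🟫🟫🟦🟦
🟩🟩🟫🟩🟫
🟩🟩🟩🟩🟩
⬜🟫⬜⬜🟩
🟩⬛🟫🟫🟩
🟫⬜🔴🟩🟫
🟩🟩⬛⬜🟩
🟦🟩⬛🟫🟫

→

⬛🟩🟩🟫🟩🟫❓❓
⬛🟩🟩🟩🟩🟩❓❓
⬛⬜🟫⬜⬜🟩⬛❓
⬛🟩⬛🟫🟫🟩🟩❓
⬛🟫⬜🟩🔴🟫🟫❓
⬛🟩🟩⬛⬜🟩🟫❓
⬛🟦🟩⬛🟫🟫🟫❓
⬛❓❓❓❓❓❓❓

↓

⬛🟩🟩🟩🟩🟩❓❓
⬛⬜🟫⬜⬜🟩⬛❓
⬛🟩⬛🟫🟫🟩🟩❓
⬛🟫⬜🟩🟩🟫🟫❓
⬛🟩🟩⬛🔴🟩🟫❓
⬛🟦🟩⬛🟫🟫🟫❓
⬛❓🟦🟫🟫🟩🟫❓
⬛❓❓❓❓❓❓❓

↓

⬛⬜🟫⬜⬜🟩⬛❓
⬛🟩⬛🟫🟫🟩🟩❓
⬛🟫⬜🟩🟩🟫🟫❓
⬛🟩🟩⬛⬜🟩🟫❓
⬛🟦🟩⬛🔴🟫🟫❓
⬛❓🟦🟫🟫🟩🟫❓
⬛❓⬛🟩⬜🟫🟩❓
⬛❓❓❓❓❓❓❓

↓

⬛🟩⬛🟫🟫🟩🟩❓
⬛🟫⬜🟩🟩🟫🟫❓
⬛🟩🟩⬛⬜🟩🟫❓
⬛🟦🟩⬛🟫🟫🟫❓
⬛❓🟦🟫🔴🟩🟫❓
⬛❓⬛🟩⬜🟫🟩❓
⬛❓🟩🟦🟫🟫🟦❓
⬛❓❓❓❓❓❓❓

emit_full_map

🟩🟩⬜⬜🟩❓
🟦🟫🟫🟦🟦❓
🟩🟩🟫🟩🟫❓
🟩🟩🟩🟩🟩❓
⬜🟫⬜⬜🟩⬛
🟩⬛🟫🟫🟩🟩
🟫⬜🟩🟩🟫🟫
🟩🟩⬛⬜🟩🟫
🟦🟩⬛🟫🟫🟫
❓🟦🟫🔴🟩🟫
❓⬛🟩⬜🟫🟩
❓🟩🟦🟫🟫🟦

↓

⬛🟫⬜🟩🟩🟫🟫❓
⬛🟩🟩⬛⬜🟩🟫❓
⬛🟦🟩⬛🟫🟫🟫❓
⬛❓🟦🟫🟫🟩🟫❓
⬛❓⬛🟩🔴🟫🟩❓
⬛❓🟩🟦🟫🟫🟦❓
⬛❓🟩🟩⬜⬜🟩❓
⬛❓❓❓❓❓❓❓

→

🟫⬜🟩🟩🟫🟫❓❓
🟩🟩⬛⬜🟩🟫❓❓
🟦🟩⬛🟫🟫🟫🟫❓
❓🟦🟫🟫🟩🟫🟫❓
❓⬛🟩⬜🔴🟩🟩❓
❓🟩🟦🟫🟫🟦⬜❓
❓🟩🟩⬜⬜🟩🟩❓
❓❓❓❓❓❓❓❓

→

⬜🟩🟩🟫🟫❓❓❓
🟩⬛⬜🟩🟫❓❓❓
🟩⬛🟫🟫🟫🟫⬜❓
🟦🟫🟫🟩🟫🟫🟩❓
⬛🟩⬜🟫🔴🟩🟫❓
🟩🟦🟫🟫🟦⬜🟫❓
🟩🟩⬜⬜🟩🟩⬜❓
❓❓❓❓❓❓❓❓

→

🟩🟩🟫🟫❓❓❓❓
⬛⬜🟩🟫❓❓❓❓
⬛🟫🟫🟫🟫⬜🟦❓
🟫🟫🟩🟫🟫🟩🟫❓
🟩⬜🟫🟩🔴🟫🟦❓
🟦🟫🟫🟦⬜🟫🟩❓
🟩⬜⬜🟩🟩⬜🟩❓
❓❓❓❓❓❓❓❓

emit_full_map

🟩🟩⬜⬜🟩❓❓❓❓
🟦🟫🟫🟦🟦❓❓❓❓
🟩🟩🟫🟩🟫❓❓❓❓
🟩🟩🟩🟩🟩❓❓❓❓
⬜🟫⬜⬜🟩⬛❓❓❓
🟩⬛🟫🟫🟩🟩❓❓❓
🟫⬜🟩🟩🟫🟫❓❓❓
🟩🟩⬛⬜🟩🟫❓❓❓
🟦🟩⬛🟫🟫🟫🟫⬜🟦
❓🟦🟫🟫🟩🟫🟫🟩🟫
❓⬛🟩⬜🟫🟩🔴🟫🟦
❓🟩🟦🟫🟫🟦⬜🟫🟩
❓🟩🟩⬜⬜🟩🟩⬜🟩

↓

⬛⬜🟩🟫❓❓❓❓
⬛🟫🟫🟫🟫⬜🟦❓
🟫🟫🟩🟫🟫🟩🟫❓
🟩⬜🟫🟩🟩🟫🟦❓
🟦🟫🟫🟦🔴🟫🟩❓
🟩⬜⬜🟩🟩⬜🟩❓
❓❓🟩🟩🟫🟩⬛❓
⬛⬛⬛⬛⬛⬛⬛⬛

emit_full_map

🟩🟩⬜⬜🟩❓❓❓❓
🟦🟫🟫🟦🟦❓❓❓❓
🟩🟩🟫🟩🟫❓❓❓❓
🟩🟩🟩🟩🟩❓❓❓❓
⬜🟫⬜⬜🟩⬛❓❓❓
🟩⬛🟫🟫🟩🟩❓❓❓
🟫⬜🟩🟩🟫🟫❓❓❓
🟩🟩⬛⬜🟩🟫❓❓❓
🟦🟩⬛🟫🟫🟫🟫⬜🟦
❓🟦🟫🟫🟩🟫🟫🟩🟫
❓⬛🟩⬜🟫🟩🟩🟫🟦
❓🟩🟦🟫🟫🟦🔴🟫🟩
❓🟩🟩⬜⬜🟩🟩⬜🟩
❓❓❓❓🟩🟩🟫🟩⬛


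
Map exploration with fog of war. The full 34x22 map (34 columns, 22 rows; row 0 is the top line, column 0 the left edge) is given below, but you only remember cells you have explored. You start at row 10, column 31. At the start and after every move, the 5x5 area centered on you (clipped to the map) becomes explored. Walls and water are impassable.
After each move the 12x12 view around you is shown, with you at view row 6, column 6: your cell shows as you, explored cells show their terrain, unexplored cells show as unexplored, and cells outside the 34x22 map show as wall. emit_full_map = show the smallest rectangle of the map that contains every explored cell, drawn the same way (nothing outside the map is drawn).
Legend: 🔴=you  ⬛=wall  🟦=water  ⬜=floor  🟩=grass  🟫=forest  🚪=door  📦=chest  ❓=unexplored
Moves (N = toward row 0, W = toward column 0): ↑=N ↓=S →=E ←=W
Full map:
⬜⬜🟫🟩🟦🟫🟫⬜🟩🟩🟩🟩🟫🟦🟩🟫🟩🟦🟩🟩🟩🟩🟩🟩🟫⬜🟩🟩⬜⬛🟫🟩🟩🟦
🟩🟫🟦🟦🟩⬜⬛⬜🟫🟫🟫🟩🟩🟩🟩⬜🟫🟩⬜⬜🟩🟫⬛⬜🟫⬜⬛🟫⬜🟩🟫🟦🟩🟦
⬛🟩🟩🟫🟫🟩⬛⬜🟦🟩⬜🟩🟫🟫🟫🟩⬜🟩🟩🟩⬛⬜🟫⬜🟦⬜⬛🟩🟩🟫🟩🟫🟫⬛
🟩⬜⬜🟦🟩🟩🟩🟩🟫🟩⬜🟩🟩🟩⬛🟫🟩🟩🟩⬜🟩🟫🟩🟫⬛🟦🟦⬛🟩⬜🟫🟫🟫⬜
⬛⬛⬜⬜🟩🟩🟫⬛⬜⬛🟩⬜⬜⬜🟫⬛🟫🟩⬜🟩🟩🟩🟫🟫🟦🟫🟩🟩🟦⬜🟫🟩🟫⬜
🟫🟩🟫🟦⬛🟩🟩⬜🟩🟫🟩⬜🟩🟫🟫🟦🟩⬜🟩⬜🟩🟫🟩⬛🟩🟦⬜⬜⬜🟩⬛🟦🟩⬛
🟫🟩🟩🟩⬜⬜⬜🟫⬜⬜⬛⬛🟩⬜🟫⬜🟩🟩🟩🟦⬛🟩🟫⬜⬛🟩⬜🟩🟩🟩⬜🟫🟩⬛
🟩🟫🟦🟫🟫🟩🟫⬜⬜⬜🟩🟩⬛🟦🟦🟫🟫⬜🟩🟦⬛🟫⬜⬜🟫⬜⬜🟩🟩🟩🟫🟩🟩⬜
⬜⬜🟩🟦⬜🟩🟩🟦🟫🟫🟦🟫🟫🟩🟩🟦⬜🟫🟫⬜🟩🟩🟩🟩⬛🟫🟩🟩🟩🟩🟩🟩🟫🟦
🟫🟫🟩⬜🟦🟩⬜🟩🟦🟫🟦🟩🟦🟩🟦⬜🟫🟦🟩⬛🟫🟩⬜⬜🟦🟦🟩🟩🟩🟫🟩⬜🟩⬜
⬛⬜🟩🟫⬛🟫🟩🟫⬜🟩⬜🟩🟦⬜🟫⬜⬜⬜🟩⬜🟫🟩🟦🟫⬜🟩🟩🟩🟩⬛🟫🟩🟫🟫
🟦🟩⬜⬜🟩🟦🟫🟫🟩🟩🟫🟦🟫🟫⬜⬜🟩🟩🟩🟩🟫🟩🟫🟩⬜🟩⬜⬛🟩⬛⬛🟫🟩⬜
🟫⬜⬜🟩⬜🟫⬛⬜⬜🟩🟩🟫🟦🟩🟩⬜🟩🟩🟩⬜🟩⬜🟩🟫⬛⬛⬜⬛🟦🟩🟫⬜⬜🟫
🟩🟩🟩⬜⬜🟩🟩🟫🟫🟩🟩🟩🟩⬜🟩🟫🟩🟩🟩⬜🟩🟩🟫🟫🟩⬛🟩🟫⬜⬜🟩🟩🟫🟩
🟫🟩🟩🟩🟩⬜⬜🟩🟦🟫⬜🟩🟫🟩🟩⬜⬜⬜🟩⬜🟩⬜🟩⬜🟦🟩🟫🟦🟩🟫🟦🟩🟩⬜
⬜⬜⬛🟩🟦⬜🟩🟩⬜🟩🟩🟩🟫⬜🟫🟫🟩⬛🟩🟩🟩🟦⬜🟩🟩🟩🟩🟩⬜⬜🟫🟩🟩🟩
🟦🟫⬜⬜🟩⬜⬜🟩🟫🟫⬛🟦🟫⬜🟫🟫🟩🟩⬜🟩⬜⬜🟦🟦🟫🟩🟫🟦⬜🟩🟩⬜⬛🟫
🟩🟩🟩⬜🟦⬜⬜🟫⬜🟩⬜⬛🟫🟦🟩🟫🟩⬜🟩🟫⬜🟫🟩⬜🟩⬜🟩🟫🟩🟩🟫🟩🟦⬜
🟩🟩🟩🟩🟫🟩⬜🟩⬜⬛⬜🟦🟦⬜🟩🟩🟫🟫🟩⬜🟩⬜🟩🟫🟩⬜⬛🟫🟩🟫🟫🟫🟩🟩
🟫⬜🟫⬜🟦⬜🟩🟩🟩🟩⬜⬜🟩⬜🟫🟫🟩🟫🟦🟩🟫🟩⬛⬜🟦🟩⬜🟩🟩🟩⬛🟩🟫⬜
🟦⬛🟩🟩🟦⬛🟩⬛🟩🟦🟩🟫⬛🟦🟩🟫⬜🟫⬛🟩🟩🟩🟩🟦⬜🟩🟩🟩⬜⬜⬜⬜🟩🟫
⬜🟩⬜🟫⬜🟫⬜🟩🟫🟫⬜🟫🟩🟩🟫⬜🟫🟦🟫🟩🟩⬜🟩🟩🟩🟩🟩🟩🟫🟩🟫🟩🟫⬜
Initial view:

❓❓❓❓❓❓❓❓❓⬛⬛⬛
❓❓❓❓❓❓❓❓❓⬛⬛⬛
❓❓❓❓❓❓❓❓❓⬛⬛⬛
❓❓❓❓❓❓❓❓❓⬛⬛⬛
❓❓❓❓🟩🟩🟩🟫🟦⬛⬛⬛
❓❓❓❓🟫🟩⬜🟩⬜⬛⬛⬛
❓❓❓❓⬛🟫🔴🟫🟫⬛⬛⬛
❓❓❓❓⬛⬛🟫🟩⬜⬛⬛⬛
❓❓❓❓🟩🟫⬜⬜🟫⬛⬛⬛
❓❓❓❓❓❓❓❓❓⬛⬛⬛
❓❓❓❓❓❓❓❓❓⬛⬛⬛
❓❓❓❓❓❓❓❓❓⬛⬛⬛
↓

❓❓❓❓❓❓❓❓❓⬛⬛⬛
❓❓❓❓❓❓❓❓❓⬛⬛⬛
❓❓❓❓❓❓❓❓❓⬛⬛⬛
❓❓❓❓🟩🟩🟩🟫🟦⬛⬛⬛
❓❓❓❓🟫🟩⬜🟩⬜⬛⬛⬛
❓❓❓❓⬛🟫🟩🟫🟫⬛⬛⬛
❓❓❓❓⬛⬛🔴🟩⬜⬛⬛⬛
❓❓❓❓🟩🟫⬜⬜🟫⬛⬛⬛
❓❓❓❓⬜🟩🟩🟫🟩⬛⬛⬛
❓❓❓❓❓❓❓❓❓⬛⬛⬛
❓❓❓❓❓❓❓❓❓⬛⬛⬛
❓❓❓❓❓❓❓❓❓⬛⬛⬛

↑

❓❓❓❓❓❓❓❓❓⬛⬛⬛
❓❓❓❓❓❓❓❓❓⬛⬛⬛
❓❓❓❓❓❓❓❓❓⬛⬛⬛
❓❓❓❓❓❓❓❓❓⬛⬛⬛
❓❓❓❓🟩🟩🟩🟫🟦⬛⬛⬛
❓❓❓❓🟫🟩⬜🟩⬜⬛⬛⬛
❓❓❓❓⬛🟫🔴🟫🟫⬛⬛⬛
❓❓❓❓⬛⬛🟫🟩⬜⬛⬛⬛
❓❓❓❓🟩🟫⬜⬜🟫⬛⬛⬛
❓❓❓❓⬜🟩🟩🟫🟩⬛⬛⬛
❓❓❓❓❓❓❓❓❓⬛⬛⬛
❓❓❓❓❓❓❓❓❓⬛⬛⬛

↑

❓❓❓❓❓❓❓❓❓⬛⬛⬛
❓❓❓❓❓❓❓❓❓⬛⬛⬛
❓❓❓❓❓❓❓❓❓⬛⬛⬛
❓❓❓❓❓❓❓❓❓⬛⬛⬛
❓❓❓❓🟩🟫🟩🟩⬜⬛⬛⬛
❓❓❓❓🟩🟩🟩🟫🟦⬛⬛⬛
❓❓❓❓🟫🟩🔴🟩⬜⬛⬛⬛
❓❓❓❓⬛🟫🟩🟫🟫⬛⬛⬛
❓❓❓❓⬛⬛🟫🟩⬜⬛⬛⬛
❓❓❓❓🟩🟫⬜⬜🟫⬛⬛⬛
❓❓❓❓⬜🟩🟩🟫🟩⬛⬛⬛
❓❓❓❓❓❓❓❓❓⬛⬛⬛

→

❓❓❓❓❓❓❓❓⬛⬛⬛⬛
❓❓❓❓❓❓❓❓⬛⬛⬛⬛
❓❓❓❓❓❓❓❓⬛⬛⬛⬛
❓❓❓❓❓❓❓❓⬛⬛⬛⬛
❓❓❓🟩🟫🟩🟩⬜⬛⬛⬛⬛
❓❓❓🟩🟩🟩🟫🟦⬛⬛⬛⬛
❓❓❓🟫🟩⬜🔴⬜⬛⬛⬛⬛
❓❓❓⬛🟫🟩🟫🟫⬛⬛⬛⬛
❓❓❓⬛⬛🟫🟩⬜⬛⬛⬛⬛
❓❓❓🟩🟫⬜⬜🟫⬛⬛⬛⬛
❓❓❓⬜🟩🟩🟫🟩⬛⬛⬛⬛
❓❓❓❓❓❓❓❓⬛⬛⬛⬛

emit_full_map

🟩🟫🟩🟩⬜
🟩🟩🟩🟫🟦
🟫🟩⬜🔴⬜
⬛🟫🟩🟫🟫
⬛⬛🟫🟩⬜
🟩🟫⬜⬜🟫
⬜🟩🟩🟫🟩

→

❓❓❓❓❓❓❓⬛⬛⬛⬛⬛
❓❓❓❓❓❓❓⬛⬛⬛⬛⬛
❓❓❓❓❓❓❓⬛⬛⬛⬛⬛
❓❓❓❓❓❓❓⬛⬛⬛⬛⬛
❓❓🟩🟫🟩🟩⬜⬛⬛⬛⬛⬛
❓❓🟩🟩🟩🟫🟦⬛⬛⬛⬛⬛
❓❓🟫🟩⬜🟩🔴⬛⬛⬛⬛⬛
❓❓⬛🟫🟩🟫🟫⬛⬛⬛⬛⬛
❓❓⬛⬛🟫🟩⬜⬛⬛⬛⬛⬛
❓❓🟩🟫⬜⬜🟫⬛⬛⬛⬛⬛
❓❓⬜🟩🟩🟫🟩⬛⬛⬛⬛⬛
❓❓❓❓❓❓❓⬛⬛⬛⬛⬛

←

❓❓❓❓❓❓❓❓⬛⬛⬛⬛
❓❓❓❓❓❓❓❓⬛⬛⬛⬛
❓❓❓❓❓❓❓❓⬛⬛⬛⬛
❓❓❓❓❓❓❓❓⬛⬛⬛⬛
❓❓❓🟩🟫🟩🟩⬜⬛⬛⬛⬛
❓❓❓🟩🟩🟩🟫🟦⬛⬛⬛⬛
❓❓❓🟫🟩⬜🔴⬜⬛⬛⬛⬛
❓❓❓⬛🟫🟩🟫🟫⬛⬛⬛⬛
❓❓❓⬛⬛🟫🟩⬜⬛⬛⬛⬛
❓❓❓🟩🟫⬜⬜🟫⬛⬛⬛⬛
❓❓❓⬜🟩🟩🟫🟩⬛⬛⬛⬛
❓❓❓❓❓❓❓❓⬛⬛⬛⬛

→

❓❓❓❓❓❓❓⬛⬛⬛⬛⬛
❓❓❓❓❓❓❓⬛⬛⬛⬛⬛
❓❓❓❓❓❓❓⬛⬛⬛⬛⬛
❓❓❓❓❓❓❓⬛⬛⬛⬛⬛
❓❓🟩🟫🟩🟩⬜⬛⬛⬛⬛⬛
❓❓🟩🟩🟩🟫🟦⬛⬛⬛⬛⬛
❓❓🟫🟩⬜🟩🔴⬛⬛⬛⬛⬛
❓❓⬛🟫🟩🟫🟫⬛⬛⬛⬛⬛
❓❓⬛⬛🟫🟩⬜⬛⬛⬛⬛⬛
❓❓🟩🟫⬜⬜🟫⬛⬛⬛⬛⬛
❓❓⬜🟩🟩🟫🟩⬛⬛⬛⬛⬛
❓❓❓❓❓❓❓⬛⬛⬛⬛⬛


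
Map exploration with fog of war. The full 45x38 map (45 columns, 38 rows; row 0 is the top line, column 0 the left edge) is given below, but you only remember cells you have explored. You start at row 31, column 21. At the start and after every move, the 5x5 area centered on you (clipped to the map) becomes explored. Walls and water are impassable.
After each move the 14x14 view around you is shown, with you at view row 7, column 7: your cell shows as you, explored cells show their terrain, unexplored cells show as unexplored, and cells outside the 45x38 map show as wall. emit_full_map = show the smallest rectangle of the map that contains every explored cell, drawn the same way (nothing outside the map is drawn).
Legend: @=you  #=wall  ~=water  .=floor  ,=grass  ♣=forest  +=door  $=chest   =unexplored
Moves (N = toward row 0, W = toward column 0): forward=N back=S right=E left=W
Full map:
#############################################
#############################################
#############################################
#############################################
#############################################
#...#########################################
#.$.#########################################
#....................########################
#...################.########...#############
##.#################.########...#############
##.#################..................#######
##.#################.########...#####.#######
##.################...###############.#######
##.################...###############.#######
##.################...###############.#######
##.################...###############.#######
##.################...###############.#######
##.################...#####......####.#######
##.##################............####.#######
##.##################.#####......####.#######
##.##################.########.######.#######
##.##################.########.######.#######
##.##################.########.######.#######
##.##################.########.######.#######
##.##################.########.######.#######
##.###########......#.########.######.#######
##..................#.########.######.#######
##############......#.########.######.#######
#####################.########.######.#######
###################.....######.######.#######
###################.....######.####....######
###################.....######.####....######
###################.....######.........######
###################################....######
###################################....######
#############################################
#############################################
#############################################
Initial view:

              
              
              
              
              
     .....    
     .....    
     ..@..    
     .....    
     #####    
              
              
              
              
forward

              
              
              
              
              
     ##.##    
     .....    
     ..@..    
     .....    
     .....    
     #####    
              
              
              

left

              
              
              
              
              
     ###.##   
     #.....   
     #.@...   
     #.....   
     #.....   
      #####   
              
              
              

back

              
              
              
              
     ###.##   
     #.....   
     #.....   
     #.@...   
     #.....   
     ######   
              
              
              
              

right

              
              
              
              
    ###.##    
    #.....    
    #.....    
    #..@..    
    #.....    
    ######    
              
              
              
              

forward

              
              
              
              
              
    ###.##    
    #.....    
    #..@..    
    #.....    
    #.....    
    ######    
              
              
              

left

              
              
              
              
              
     ###.##   
     #.....   
     #.@...   
     #.....   
     #.....   
     ######   
              
              
              

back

              
              
              
              
     ###.##   
     #.....   
     #.....   
     #.@...   
     #.....   
     ######   
              
              
              
              

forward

              
              
              
              
              
     ###.##   
     #.....   
     #.@...   
     #.....   
     #.....   
     ######   
              
              
              

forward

              
              
              
              
              
     ..#.#    
     ###.##   
     #.@...   
     #.....   
     #.....   
     #.....   
     ######   
              
              

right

              
              
              
              
              
    ..#.##    
    ###.##    
    #..@..    
    #.....    
    #.....    
    #.....    
    ######    
              
              

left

              
              
              
              
              
     ..#.##   
     ###.##   
     #.@...   
     #.....   
     #.....   
     #.....   
     ######   
              
              

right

              
              
              
              
              
    ..#.##    
    ###.##    
    #..@..    
    #.....    
    #.....    
    #.....    
    ######    
              
              

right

              
              
              
              
              
   ..#.###    
   ###.###    
   #...@.#    
   #.....#    
   #.....#    
   #.....     
   ######     
              
              

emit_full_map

..#.###
###.###
#...@.#
#.....#
#.....#
#..... 
###### 

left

              
              
              
              
              
    ..#.###   
    ###.###   
    #..@..#   
    #.....#   
    #.....#   
    #.....    
    ######    
              
              

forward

              
              
              
              
              
     .#.##    
    ..#.###   
    ###@###   
    #.....#   
    #.....#   
    #.....#   
    #.....    
    ######    
              

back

              
              
              
              
     .#.##    
    ..#.###   
    ###.###   
    #..@..#   
    #.....#   
    #.....#   
    #.....    
    ######    
              
              

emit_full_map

 .#.## 
..#.###
###.###
#..@..#
#.....#
#.....#
#..... 
###### 


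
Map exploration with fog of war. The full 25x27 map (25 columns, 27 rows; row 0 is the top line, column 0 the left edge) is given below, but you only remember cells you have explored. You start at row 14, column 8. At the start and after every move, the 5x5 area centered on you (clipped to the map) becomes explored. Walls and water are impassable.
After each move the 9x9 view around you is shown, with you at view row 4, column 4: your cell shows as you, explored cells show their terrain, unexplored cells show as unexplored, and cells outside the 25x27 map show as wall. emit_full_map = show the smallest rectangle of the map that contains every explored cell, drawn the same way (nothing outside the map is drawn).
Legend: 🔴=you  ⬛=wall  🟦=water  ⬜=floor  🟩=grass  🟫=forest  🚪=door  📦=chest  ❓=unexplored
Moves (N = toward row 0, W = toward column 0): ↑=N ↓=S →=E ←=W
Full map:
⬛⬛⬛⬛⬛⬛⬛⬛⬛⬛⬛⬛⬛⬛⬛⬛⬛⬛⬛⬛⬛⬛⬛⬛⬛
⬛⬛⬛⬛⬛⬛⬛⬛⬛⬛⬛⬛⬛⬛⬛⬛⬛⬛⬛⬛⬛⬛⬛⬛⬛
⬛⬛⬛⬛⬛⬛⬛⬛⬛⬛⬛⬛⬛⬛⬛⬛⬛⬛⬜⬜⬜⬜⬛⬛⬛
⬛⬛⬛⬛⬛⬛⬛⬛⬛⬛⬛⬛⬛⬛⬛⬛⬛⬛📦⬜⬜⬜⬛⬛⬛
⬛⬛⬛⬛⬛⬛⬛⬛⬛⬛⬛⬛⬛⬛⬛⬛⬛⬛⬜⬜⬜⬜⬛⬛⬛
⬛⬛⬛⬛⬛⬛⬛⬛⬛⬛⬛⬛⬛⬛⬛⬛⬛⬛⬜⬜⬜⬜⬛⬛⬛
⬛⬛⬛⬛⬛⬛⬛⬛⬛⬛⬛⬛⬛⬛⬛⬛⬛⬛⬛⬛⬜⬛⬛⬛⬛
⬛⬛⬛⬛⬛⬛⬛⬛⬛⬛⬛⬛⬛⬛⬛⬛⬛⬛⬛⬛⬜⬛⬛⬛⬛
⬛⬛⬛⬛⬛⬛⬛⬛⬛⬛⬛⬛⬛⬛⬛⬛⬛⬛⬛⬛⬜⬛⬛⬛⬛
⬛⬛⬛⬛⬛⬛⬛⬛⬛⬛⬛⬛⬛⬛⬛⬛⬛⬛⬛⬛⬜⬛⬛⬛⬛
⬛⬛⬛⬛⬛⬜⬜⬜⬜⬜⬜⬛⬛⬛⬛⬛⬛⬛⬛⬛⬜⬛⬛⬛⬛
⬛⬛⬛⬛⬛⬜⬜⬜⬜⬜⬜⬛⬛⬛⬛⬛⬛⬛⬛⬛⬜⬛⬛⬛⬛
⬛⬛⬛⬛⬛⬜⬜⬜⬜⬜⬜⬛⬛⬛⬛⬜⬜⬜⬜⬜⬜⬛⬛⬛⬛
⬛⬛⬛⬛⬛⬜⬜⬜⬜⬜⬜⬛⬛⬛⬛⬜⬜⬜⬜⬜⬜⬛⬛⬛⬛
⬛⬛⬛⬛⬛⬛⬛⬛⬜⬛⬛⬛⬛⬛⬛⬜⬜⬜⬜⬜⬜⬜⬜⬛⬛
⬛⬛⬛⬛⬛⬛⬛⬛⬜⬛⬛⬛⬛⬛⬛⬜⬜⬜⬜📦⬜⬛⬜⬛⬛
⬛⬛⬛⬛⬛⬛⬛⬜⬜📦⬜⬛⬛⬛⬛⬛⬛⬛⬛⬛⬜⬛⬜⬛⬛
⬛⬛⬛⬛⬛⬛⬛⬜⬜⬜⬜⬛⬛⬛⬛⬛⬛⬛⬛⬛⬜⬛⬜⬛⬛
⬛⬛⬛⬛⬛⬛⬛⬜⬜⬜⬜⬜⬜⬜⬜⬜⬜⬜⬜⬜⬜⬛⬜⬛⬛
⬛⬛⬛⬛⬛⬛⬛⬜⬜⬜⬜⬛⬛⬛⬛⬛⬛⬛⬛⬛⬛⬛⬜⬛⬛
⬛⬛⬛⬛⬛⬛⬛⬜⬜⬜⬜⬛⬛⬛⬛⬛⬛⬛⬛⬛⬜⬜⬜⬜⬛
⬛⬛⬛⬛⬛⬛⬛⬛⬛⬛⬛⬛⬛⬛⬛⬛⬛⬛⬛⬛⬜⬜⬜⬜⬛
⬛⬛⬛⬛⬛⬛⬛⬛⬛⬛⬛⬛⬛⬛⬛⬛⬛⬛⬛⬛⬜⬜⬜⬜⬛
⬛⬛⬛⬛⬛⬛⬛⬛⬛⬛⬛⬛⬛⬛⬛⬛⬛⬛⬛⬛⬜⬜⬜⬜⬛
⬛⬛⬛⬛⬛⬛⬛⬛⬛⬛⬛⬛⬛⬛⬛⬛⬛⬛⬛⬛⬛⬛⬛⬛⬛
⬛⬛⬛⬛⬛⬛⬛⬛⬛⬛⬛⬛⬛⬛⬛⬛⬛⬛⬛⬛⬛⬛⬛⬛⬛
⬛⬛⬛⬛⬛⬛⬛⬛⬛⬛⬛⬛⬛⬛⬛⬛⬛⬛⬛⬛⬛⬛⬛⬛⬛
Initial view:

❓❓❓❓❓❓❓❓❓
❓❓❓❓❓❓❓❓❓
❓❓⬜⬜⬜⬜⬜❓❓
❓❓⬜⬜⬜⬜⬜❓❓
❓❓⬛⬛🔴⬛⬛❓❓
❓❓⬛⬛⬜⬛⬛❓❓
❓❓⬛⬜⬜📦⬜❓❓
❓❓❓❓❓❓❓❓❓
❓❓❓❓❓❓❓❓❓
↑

❓❓❓❓❓❓❓❓❓
❓❓❓❓❓❓❓❓❓
❓❓⬜⬜⬜⬜⬜❓❓
❓❓⬜⬜⬜⬜⬜❓❓
❓❓⬜⬜🔴⬜⬜❓❓
❓❓⬛⬛⬜⬛⬛❓❓
❓❓⬛⬛⬜⬛⬛❓❓
❓❓⬛⬜⬜📦⬜❓❓
❓❓❓❓❓❓❓❓❓

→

❓❓❓❓❓❓❓❓❓
❓❓❓❓❓❓❓❓❓
❓⬜⬜⬜⬜⬜⬛❓❓
❓⬜⬜⬜⬜⬜⬛❓❓
❓⬜⬜⬜🔴⬜⬛❓❓
❓⬛⬛⬜⬛⬛⬛❓❓
❓⬛⬛⬜⬛⬛⬛❓❓
❓⬛⬜⬜📦⬜❓❓❓
❓❓❓❓❓❓❓❓❓

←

❓❓❓❓❓❓❓❓❓
❓❓❓❓❓❓❓❓❓
❓❓⬜⬜⬜⬜⬜⬛❓
❓❓⬜⬜⬜⬜⬜⬛❓
❓❓⬜⬜🔴⬜⬜⬛❓
❓❓⬛⬛⬜⬛⬛⬛❓
❓❓⬛⬛⬜⬛⬛⬛❓
❓❓⬛⬜⬜📦⬜❓❓
❓❓❓❓❓❓❓❓❓

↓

❓❓❓❓❓❓❓❓❓
❓❓⬜⬜⬜⬜⬜⬛❓
❓❓⬜⬜⬜⬜⬜⬛❓
❓❓⬜⬜⬜⬜⬜⬛❓
❓❓⬛⬛🔴⬛⬛⬛❓
❓❓⬛⬛⬜⬛⬛⬛❓
❓❓⬛⬜⬜📦⬜❓❓
❓❓❓❓❓❓❓❓❓
❓❓❓❓❓❓❓❓❓

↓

❓❓⬜⬜⬜⬜⬜⬛❓
❓❓⬜⬜⬜⬜⬜⬛❓
❓❓⬜⬜⬜⬜⬜⬛❓
❓❓⬛⬛⬜⬛⬛⬛❓
❓❓⬛⬛🔴⬛⬛⬛❓
❓❓⬛⬜⬜📦⬜❓❓
❓❓⬛⬜⬜⬜⬜❓❓
❓❓❓❓❓❓❓❓❓
❓❓❓❓❓❓❓❓❓

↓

❓❓⬜⬜⬜⬜⬜⬛❓
❓❓⬜⬜⬜⬜⬜⬛❓
❓❓⬛⬛⬜⬛⬛⬛❓
❓❓⬛⬛⬜⬛⬛⬛❓
❓❓⬛⬜🔴📦⬜❓❓
❓❓⬛⬜⬜⬜⬜❓❓
❓❓⬛⬜⬜⬜⬜❓❓
❓❓❓❓❓❓❓❓❓
❓❓❓❓❓❓❓❓❓

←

❓❓❓⬜⬜⬜⬜⬜⬛
❓❓❓⬜⬜⬜⬜⬜⬛
❓❓⬛⬛⬛⬜⬛⬛⬛
❓❓⬛⬛⬛⬜⬛⬛⬛
❓❓⬛⬛🔴⬜📦⬜❓
❓❓⬛⬛⬜⬜⬜⬜❓
❓❓⬛⬛⬜⬜⬜⬜❓
❓❓❓❓❓❓❓❓❓
❓❓❓❓❓❓❓❓❓

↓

❓❓❓⬜⬜⬜⬜⬜⬛
❓❓⬛⬛⬛⬜⬛⬛⬛
❓❓⬛⬛⬛⬜⬛⬛⬛
❓❓⬛⬛⬜⬜📦⬜❓
❓❓⬛⬛🔴⬜⬜⬜❓
❓❓⬛⬛⬜⬜⬜⬜❓
❓❓⬛⬛⬜⬜⬜❓❓
❓❓❓❓❓❓❓❓❓
❓❓❓❓❓❓❓❓❓

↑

❓❓❓⬜⬜⬜⬜⬜⬛
❓❓❓⬜⬜⬜⬜⬜⬛
❓❓⬛⬛⬛⬜⬛⬛⬛
❓❓⬛⬛⬛⬜⬛⬛⬛
❓❓⬛⬛🔴⬜📦⬜❓
❓❓⬛⬛⬜⬜⬜⬜❓
❓❓⬛⬛⬜⬜⬜⬜❓
❓❓⬛⬛⬜⬜⬜❓❓
❓❓❓❓❓❓❓❓❓

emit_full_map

❓⬜⬜⬜⬜⬜⬛
❓⬜⬜⬜⬜⬜⬛
❓⬜⬜⬜⬜⬜⬛
⬛⬛⬛⬜⬛⬛⬛
⬛⬛⬛⬜⬛⬛⬛
⬛⬛🔴⬜📦⬜❓
⬛⬛⬜⬜⬜⬜❓
⬛⬛⬜⬜⬜⬜❓
⬛⬛⬜⬜⬜❓❓

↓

❓❓❓⬜⬜⬜⬜⬜⬛
❓❓⬛⬛⬛⬜⬛⬛⬛
❓❓⬛⬛⬛⬜⬛⬛⬛
❓❓⬛⬛⬜⬜📦⬜❓
❓❓⬛⬛🔴⬜⬜⬜❓
❓❓⬛⬛⬜⬜⬜⬜❓
❓❓⬛⬛⬜⬜⬜❓❓
❓❓❓❓❓❓❓❓❓
❓❓❓❓❓❓❓❓❓

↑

❓❓❓⬜⬜⬜⬜⬜⬛
❓❓❓⬜⬜⬜⬜⬜⬛
❓❓⬛⬛⬛⬜⬛⬛⬛
❓❓⬛⬛⬛⬜⬛⬛⬛
❓❓⬛⬛🔴⬜📦⬜❓
❓❓⬛⬛⬜⬜⬜⬜❓
❓❓⬛⬛⬜⬜⬜⬜❓
❓❓⬛⬛⬜⬜⬜❓❓
❓❓❓❓❓❓❓❓❓


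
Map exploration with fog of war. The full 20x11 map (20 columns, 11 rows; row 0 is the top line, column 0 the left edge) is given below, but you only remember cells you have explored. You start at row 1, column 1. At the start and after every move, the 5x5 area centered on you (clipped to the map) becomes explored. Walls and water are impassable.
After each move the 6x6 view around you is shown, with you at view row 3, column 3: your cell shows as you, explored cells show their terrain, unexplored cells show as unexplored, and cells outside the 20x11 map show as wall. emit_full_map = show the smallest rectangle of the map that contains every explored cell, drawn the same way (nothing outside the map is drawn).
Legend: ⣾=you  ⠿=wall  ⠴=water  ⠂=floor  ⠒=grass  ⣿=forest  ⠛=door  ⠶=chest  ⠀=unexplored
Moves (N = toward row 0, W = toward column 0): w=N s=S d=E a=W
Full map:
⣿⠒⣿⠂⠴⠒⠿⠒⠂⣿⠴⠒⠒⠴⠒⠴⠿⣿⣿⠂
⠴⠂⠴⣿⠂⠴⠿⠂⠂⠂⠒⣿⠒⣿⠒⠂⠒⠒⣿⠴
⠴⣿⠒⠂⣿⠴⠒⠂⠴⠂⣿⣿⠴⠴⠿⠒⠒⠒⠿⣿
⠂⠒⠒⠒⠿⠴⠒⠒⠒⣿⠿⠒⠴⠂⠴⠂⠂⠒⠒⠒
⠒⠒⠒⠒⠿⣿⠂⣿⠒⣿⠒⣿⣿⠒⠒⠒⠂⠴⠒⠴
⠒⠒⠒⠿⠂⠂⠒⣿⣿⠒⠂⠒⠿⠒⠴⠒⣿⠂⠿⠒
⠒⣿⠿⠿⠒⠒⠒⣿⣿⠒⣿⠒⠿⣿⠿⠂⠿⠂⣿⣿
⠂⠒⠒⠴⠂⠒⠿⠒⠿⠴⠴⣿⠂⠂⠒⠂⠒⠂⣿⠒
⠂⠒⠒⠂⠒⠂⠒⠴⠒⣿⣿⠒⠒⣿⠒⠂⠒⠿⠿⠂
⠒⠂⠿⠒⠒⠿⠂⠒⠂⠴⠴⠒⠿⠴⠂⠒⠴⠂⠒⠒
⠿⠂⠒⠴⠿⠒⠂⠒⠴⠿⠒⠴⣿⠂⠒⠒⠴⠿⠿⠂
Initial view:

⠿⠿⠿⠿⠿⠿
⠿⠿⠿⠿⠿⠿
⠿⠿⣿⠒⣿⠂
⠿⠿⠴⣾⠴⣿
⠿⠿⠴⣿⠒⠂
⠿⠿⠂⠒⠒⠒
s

⠿⠿⠿⠿⠿⠿
⠿⠿⣿⠒⣿⠂
⠿⠿⠴⠂⠴⣿
⠿⠿⠴⣾⠒⠂
⠿⠿⠂⠒⠒⠒
⠿⠿⠒⠒⠒⠒

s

⠿⠿⣿⠒⣿⠂
⠿⠿⠴⠂⠴⣿
⠿⠿⠴⣿⠒⠂
⠿⠿⠂⣾⠒⠒
⠿⠿⠒⠒⠒⠒
⠿⠿⠒⠒⠒⠿

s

⠿⠿⠴⠂⠴⣿
⠿⠿⠴⣿⠒⠂
⠿⠿⠂⠒⠒⠒
⠿⠿⠒⣾⠒⠒
⠿⠿⠒⠒⠒⠿
⠿⠿⠒⣿⠿⠿

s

⠿⠿⠴⣿⠒⠂
⠿⠿⠂⠒⠒⠒
⠿⠿⠒⠒⠒⠒
⠿⠿⠒⣾⠒⠿
⠿⠿⠒⣿⠿⠿
⠿⠿⠂⠒⠒⠴

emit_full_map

⣿⠒⣿⠂
⠴⠂⠴⣿
⠴⣿⠒⠂
⠂⠒⠒⠒
⠒⠒⠒⠒
⠒⣾⠒⠿
⠒⣿⠿⠿
⠂⠒⠒⠴

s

⠿⠿⠂⠒⠒⠒
⠿⠿⠒⠒⠒⠒
⠿⠿⠒⠒⠒⠿
⠿⠿⠒⣾⠿⠿
⠿⠿⠂⠒⠒⠴
⠿⠿⠂⠒⠒⠂

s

⠿⠿⠒⠒⠒⠒
⠿⠿⠒⠒⠒⠿
⠿⠿⠒⣿⠿⠿
⠿⠿⠂⣾⠒⠴
⠿⠿⠂⠒⠒⠂
⠿⠿⠒⠂⠿⠒

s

⠿⠿⠒⠒⠒⠿
⠿⠿⠒⣿⠿⠿
⠿⠿⠂⠒⠒⠴
⠿⠿⠂⣾⠒⠂
⠿⠿⠒⠂⠿⠒
⠿⠿⠿⠂⠒⠴

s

⠿⠿⠒⣿⠿⠿
⠿⠿⠂⠒⠒⠴
⠿⠿⠂⠒⠒⠂
⠿⠿⠒⣾⠿⠒
⠿⠿⠿⠂⠒⠴
⠿⠿⠿⠿⠿⠿

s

⠿⠿⠂⠒⠒⠴
⠿⠿⠂⠒⠒⠂
⠿⠿⠒⠂⠿⠒
⠿⠿⠿⣾⠒⠴
⠿⠿⠿⠿⠿⠿
⠿⠿⠿⠿⠿⠿

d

⠿⠂⠒⠒⠴⠀
⠿⠂⠒⠒⠂⠒
⠿⠒⠂⠿⠒⠒
⠿⠿⠂⣾⠴⠿
⠿⠿⠿⠿⠿⠿
⠿⠿⠿⠿⠿⠿

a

⠿⠿⠂⠒⠒⠴
⠿⠿⠂⠒⠒⠂
⠿⠿⠒⠂⠿⠒
⠿⠿⠿⣾⠒⠴
⠿⠿⠿⠿⠿⠿
⠿⠿⠿⠿⠿⠿

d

⠿⠂⠒⠒⠴⠀
⠿⠂⠒⠒⠂⠒
⠿⠒⠂⠿⠒⠒
⠿⠿⠂⣾⠴⠿
⠿⠿⠿⠿⠿⠿
⠿⠿⠿⠿⠿⠿

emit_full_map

⣿⠒⣿⠂⠀
⠴⠂⠴⣿⠀
⠴⣿⠒⠂⠀
⠂⠒⠒⠒⠀
⠒⠒⠒⠒⠀
⠒⠒⠒⠿⠀
⠒⣿⠿⠿⠀
⠂⠒⠒⠴⠀
⠂⠒⠒⠂⠒
⠒⠂⠿⠒⠒
⠿⠂⣾⠴⠿


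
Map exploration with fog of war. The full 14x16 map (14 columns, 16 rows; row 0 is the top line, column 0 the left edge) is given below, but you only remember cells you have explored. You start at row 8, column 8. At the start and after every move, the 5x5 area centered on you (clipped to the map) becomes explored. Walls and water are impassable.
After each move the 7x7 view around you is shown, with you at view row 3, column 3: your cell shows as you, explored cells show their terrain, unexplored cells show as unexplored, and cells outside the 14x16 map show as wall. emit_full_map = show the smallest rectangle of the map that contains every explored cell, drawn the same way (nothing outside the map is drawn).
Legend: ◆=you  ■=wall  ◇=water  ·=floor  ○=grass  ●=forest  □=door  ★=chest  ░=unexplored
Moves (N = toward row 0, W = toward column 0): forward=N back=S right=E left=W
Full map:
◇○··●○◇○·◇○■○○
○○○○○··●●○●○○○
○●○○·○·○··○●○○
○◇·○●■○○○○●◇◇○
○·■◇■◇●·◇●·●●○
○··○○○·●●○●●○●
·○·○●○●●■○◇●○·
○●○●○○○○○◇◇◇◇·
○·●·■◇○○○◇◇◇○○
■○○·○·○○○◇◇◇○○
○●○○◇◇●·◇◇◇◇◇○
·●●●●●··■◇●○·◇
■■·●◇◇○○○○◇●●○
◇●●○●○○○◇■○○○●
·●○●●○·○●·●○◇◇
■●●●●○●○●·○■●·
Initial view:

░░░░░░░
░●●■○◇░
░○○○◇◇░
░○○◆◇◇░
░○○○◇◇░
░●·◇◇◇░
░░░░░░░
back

░●●■○◇░
░○○○◇◇░
░○○○◇◇░
░○○◆◇◇░
░●·◇◇◇░
░··■◇●░
░░░░░░░

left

░░●●■○◇
░○○○○◇◇
░◇○○○◇◇
░·○◆○◇◇
░◇●·◇◇◇
░●··■◇●
░░░░░░░

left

░░░●●■○
░○○○○○◇
░■◇○○○◇
░○·◆○○◇
░◇◇●·◇◇
░●●··■◇
░░░░░░░

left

░░░░●●■
░●○○○○○
░·■◇○○○
░·○◆○○○
░○◇◇●·◇
░●●●··■
░░░░░░░

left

░░░░░●●
░○●○○○○
░●·■◇○○
░○·◆·○○
░○○◇◇●·
░●●●●··
░░░░░░░

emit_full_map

░░░░●●■○◇
○●○○○○○◇◇
●·■◇○○○◇◇
○·◆·○○○◇◇
○○◇◇●·◇◇◇
●●●●··■◇●

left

░░░░░░●
░●○●○○○
░·●·■◇○
░○○◆○·○
░●○○◇◇●
░●●●●●·
░░░░░░░

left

■░░░░░░
■○●○●○○
■○·●·■◇
■■○◆·○·
■○●○○◇◇
■·●●●●●
■░░░░░░

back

■○●○●○○
■○·●·■◇
■■○○·○·
■○●◆○◇◇
■·●●●●●
■■■·●◇░
■░░░░░░

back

■○·●·■◇
■■○○·○·
■○●○○◇◇
■·●◆●●●
■■■·●◇░
■◇●●○●░
■░░░░░░

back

■■○○·○·
■○●○○◇◇
■·●●●●●
■■■◆●◇░
■◇●●○●░
■·●○●●░
■░░░░░░

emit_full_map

░░░░░░●●■○◇
○●○●○○○○○◇◇
○·●·■◇○○○◇◇
■○○·○·○○○◇◇
○●○○◇◇●·◇◇◇
·●●●●●··■◇●
■■◆●◇░░░░░░
◇●●○●░░░░░░
·●○●●░░░░░░

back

■○●○○◇◇
■·●●●●●
■■■·●◇░
■◇●◆○●░
■·●○●●░
■■●●●●░
■■■■■■■

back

■·●●●●●
■■■·●◇░
■◇●●○●░
■·●◆●●░
■■●●●●░
■■■■■■■
■■■■■■■

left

■■·●●●●
■■■■·●◇
■■◇●●○●
■■·◆○●●
■■■●●●●
■■■■■■■
■■■■■■■

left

■■■·●●●
■■■■■·●
■■■◇●●○
■■■◆●○●
■■■■●●●
■■■■■■■
■■■■■■■

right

■■·●●●●
■■■■·●◇
■■◇●●○●
■■·◆○●●
■■■●●●●
■■■■■■■
■■■■■■■

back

■■■■·●◇
■■◇●●○●
■■·●○●●
■■■◆●●●
■■■■■■■
■■■■■■■
■■■■■■■

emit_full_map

░░░░░░●●■○◇
○●○●○○○○○◇◇
○·●·■◇○○○◇◇
■○○·○·○○○◇◇
○●○○◇◇●·◇◇◇
·●●●●●··■◇●
■■·●◇░░░░░░
◇●●○●░░░░░░
·●○●●░░░░░░
■◆●●●░░░░░░


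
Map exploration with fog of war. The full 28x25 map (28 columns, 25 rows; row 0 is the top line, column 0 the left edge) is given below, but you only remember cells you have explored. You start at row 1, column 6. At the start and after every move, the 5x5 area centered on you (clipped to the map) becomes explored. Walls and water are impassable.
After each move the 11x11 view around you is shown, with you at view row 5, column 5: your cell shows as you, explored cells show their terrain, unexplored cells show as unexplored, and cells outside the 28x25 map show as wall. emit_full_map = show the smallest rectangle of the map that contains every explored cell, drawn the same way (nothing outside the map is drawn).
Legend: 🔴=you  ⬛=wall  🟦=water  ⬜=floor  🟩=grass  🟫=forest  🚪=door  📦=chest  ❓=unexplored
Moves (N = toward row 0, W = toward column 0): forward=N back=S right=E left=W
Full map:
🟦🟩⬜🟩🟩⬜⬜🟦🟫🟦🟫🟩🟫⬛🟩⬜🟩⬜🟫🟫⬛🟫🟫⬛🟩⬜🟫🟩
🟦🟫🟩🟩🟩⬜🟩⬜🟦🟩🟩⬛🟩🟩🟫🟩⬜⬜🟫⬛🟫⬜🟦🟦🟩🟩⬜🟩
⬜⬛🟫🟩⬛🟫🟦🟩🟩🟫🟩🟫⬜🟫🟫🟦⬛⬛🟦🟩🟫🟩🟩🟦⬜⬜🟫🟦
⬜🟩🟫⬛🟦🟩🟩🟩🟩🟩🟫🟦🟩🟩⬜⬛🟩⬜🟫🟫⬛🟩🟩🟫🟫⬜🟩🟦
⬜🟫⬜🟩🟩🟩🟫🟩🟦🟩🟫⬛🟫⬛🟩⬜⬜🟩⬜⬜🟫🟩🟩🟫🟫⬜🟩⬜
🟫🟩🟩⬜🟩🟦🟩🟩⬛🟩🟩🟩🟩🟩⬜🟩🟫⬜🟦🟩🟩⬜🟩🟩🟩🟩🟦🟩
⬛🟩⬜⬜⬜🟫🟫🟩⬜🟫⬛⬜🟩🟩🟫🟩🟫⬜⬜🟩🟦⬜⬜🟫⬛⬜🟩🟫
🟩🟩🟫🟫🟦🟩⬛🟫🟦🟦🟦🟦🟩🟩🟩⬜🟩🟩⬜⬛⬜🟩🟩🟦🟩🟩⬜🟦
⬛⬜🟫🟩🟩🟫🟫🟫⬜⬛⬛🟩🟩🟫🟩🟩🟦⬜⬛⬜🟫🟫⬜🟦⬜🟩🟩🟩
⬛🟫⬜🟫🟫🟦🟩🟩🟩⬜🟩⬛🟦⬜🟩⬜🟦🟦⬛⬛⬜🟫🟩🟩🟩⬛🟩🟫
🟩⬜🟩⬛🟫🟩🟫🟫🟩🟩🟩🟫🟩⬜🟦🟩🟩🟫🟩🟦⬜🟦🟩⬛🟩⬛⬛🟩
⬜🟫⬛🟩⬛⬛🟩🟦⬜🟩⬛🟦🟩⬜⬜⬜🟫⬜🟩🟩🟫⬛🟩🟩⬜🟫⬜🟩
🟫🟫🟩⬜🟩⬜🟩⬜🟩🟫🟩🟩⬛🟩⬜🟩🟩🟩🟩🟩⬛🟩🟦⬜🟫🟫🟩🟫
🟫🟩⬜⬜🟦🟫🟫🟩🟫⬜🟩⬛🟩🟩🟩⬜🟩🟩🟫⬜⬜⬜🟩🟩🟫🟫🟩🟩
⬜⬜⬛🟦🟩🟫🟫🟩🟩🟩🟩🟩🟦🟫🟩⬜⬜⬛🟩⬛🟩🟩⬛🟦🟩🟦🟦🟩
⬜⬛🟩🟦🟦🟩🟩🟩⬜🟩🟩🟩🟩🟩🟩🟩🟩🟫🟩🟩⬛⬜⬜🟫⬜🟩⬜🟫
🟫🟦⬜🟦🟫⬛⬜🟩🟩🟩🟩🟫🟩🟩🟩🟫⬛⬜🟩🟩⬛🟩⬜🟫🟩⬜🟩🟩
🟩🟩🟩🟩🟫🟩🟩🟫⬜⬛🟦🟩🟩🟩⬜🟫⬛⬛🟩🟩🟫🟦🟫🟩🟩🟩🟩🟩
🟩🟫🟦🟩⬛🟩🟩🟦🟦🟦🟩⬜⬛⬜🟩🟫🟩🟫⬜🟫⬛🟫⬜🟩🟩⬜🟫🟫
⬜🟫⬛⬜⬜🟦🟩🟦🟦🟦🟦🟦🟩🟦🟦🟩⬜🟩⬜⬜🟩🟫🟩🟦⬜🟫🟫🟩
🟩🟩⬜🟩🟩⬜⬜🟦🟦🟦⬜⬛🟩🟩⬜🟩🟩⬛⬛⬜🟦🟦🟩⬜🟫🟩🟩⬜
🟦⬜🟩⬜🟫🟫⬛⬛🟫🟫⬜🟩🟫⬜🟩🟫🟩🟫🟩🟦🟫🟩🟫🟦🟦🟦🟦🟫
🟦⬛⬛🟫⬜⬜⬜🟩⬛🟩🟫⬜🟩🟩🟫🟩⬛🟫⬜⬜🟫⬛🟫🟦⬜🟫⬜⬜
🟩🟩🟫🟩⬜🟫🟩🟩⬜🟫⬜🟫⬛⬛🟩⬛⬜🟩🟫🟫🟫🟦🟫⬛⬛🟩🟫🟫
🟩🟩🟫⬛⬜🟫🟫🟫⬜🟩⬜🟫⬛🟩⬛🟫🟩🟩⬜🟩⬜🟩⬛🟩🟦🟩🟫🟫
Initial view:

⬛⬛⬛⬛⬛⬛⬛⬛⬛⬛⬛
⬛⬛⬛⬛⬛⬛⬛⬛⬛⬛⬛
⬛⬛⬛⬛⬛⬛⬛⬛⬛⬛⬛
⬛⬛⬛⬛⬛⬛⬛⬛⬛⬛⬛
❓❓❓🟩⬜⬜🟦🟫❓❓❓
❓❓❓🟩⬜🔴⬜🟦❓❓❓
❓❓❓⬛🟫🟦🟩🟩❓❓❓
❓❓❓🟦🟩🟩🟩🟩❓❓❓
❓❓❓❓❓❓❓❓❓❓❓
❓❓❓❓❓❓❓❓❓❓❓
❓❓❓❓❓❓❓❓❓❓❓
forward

⬛⬛⬛⬛⬛⬛⬛⬛⬛⬛⬛
⬛⬛⬛⬛⬛⬛⬛⬛⬛⬛⬛
⬛⬛⬛⬛⬛⬛⬛⬛⬛⬛⬛
⬛⬛⬛⬛⬛⬛⬛⬛⬛⬛⬛
⬛⬛⬛⬛⬛⬛⬛⬛⬛⬛⬛
❓❓❓🟩⬜🔴🟦🟫❓❓❓
❓❓❓🟩⬜🟩⬜🟦❓❓❓
❓❓❓⬛🟫🟦🟩🟩❓❓❓
❓❓❓🟦🟩🟩🟩🟩❓❓❓
❓❓❓❓❓❓❓❓❓❓❓
❓❓❓❓❓❓❓❓❓❓❓

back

⬛⬛⬛⬛⬛⬛⬛⬛⬛⬛⬛
⬛⬛⬛⬛⬛⬛⬛⬛⬛⬛⬛
⬛⬛⬛⬛⬛⬛⬛⬛⬛⬛⬛
⬛⬛⬛⬛⬛⬛⬛⬛⬛⬛⬛
❓❓❓🟩⬜⬜🟦🟫❓❓❓
❓❓❓🟩⬜🔴⬜🟦❓❓❓
❓❓❓⬛🟫🟦🟩🟩❓❓❓
❓❓❓🟦🟩🟩🟩🟩❓❓❓
❓❓❓❓❓❓❓❓❓❓❓
❓❓❓❓❓❓❓❓❓❓❓
❓❓❓❓❓❓❓❓❓❓❓

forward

⬛⬛⬛⬛⬛⬛⬛⬛⬛⬛⬛
⬛⬛⬛⬛⬛⬛⬛⬛⬛⬛⬛
⬛⬛⬛⬛⬛⬛⬛⬛⬛⬛⬛
⬛⬛⬛⬛⬛⬛⬛⬛⬛⬛⬛
⬛⬛⬛⬛⬛⬛⬛⬛⬛⬛⬛
❓❓❓🟩⬜🔴🟦🟫❓❓❓
❓❓❓🟩⬜🟩⬜🟦❓❓❓
❓❓❓⬛🟫🟦🟩🟩❓❓❓
❓❓❓🟦🟩🟩🟩🟩❓❓❓
❓❓❓❓❓❓❓❓❓❓❓
❓❓❓❓❓❓❓❓❓❓❓

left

⬛⬛⬛⬛⬛⬛⬛⬛⬛⬛⬛
⬛⬛⬛⬛⬛⬛⬛⬛⬛⬛⬛
⬛⬛⬛⬛⬛⬛⬛⬛⬛⬛⬛
⬛⬛⬛⬛⬛⬛⬛⬛⬛⬛⬛
⬛⬛⬛⬛⬛⬛⬛⬛⬛⬛⬛
❓❓❓🟩🟩🔴⬜🟦🟫❓❓
❓❓❓🟩🟩⬜🟩⬜🟦❓❓
❓❓❓🟩⬛🟫🟦🟩🟩❓❓
❓❓❓❓🟦🟩🟩🟩🟩❓❓
❓❓❓❓❓❓❓❓❓❓❓
❓❓❓❓❓❓❓❓❓❓❓

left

⬛⬛⬛⬛⬛⬛⬛⬛⬛⬛⬛
⬛⬛⬛⬛⬛⬛⬛⬛⬛⬛⬛
⬛⬛⬛⬛⬛⬛⬛⬛⬛⬛⬛
⬛⬛⬛⬛⬛⬛⬛⬛⬛⬛⬛
⬛⬛⬛⬛⬛⬛⬛⬛⬛⬛⬛
⬛❓❓⬜🟩🔴⬜⬜🟦🟫❓
⬛❓❓🟩🟩🟩⬜🟩⬜🟦❓
⬛❓❓🟫🟩⬛🟫🟦🟩🟩❓
⬛❓❓❓❓🟦🟩🟩🟩🟩❓
⬛❓❓❓❓❓❓❓❓❓❓
⬛❓❓❓❓❓❓❓❓❓❓

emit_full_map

⬜🟩🔴⬜⬜🟦🟫
🟩🟩🟩⬜🟩⬜🟦
🟫🟩⬛🟫🟦🟩🟩
❓❓🟦🟩🟩🟩🟩

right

⬛⬛⬛⬛⬛⬛⬛⬛⬛⬛⬛
⬛⬛⬛⬛⬛⬛⬛⬛⬛⬛⬛
⬛⬛⬛⬛⬛⬛⬛⬛⬛⬛⬛
⬛⬛⬛⬛⬛⬛⬛⬛⬛⬛⬛
⬛⬛⬛⬛⬛⬛⬛⬛⬛⬛⬛
❓❓⬜🟩🟩🔴⬜🟦🟫❓❓
❓❓🟩🟩🟩⬜🟩⬜🟦❓❓
❓❓🟫🟩⬛🟫🟦🟩🟩❓❓
❓❓❓❓🟦🟩🟩🟩🟩❓❓
❓❓❓❓❓❓❓❓❓❓❓
❓❓❓❓❓❓❓❓❓❓❓

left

⬛⬛⬛⬛⬛⬛⬛⬛⬛⬛⬛
⬛⬛⬛⬛⬛⬛⬛⬛⬛⬛⬛
⬛⬛⬛⬛⬛⬛⬛⬛⬛⬛⬛
⬛⬛⬛⬛⬛⬛⬛⬛⬛⬛⬛
⬛⬛⬛⬛⬛⬛⬛⬛⬛⬛⬛
⬛❓❓⬜🟩🔴⬜⬜🟦🟫❓
⬛❓❓🟩🟩🟩⬜🟩⬜🟦❓
⬛❓❓🟫🟩⬛🟫🟦🟩🟩❓
⬛❓❓❓❓🟦🟩🟩🟩🟩❓
⬛❓❓❓❓❓❓❓❓❓❓
⬛❓❓❓❓❓❓❓❓❓❓

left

⬛⬛⬛⬛⬛⬛⬛⬛⬛⬛⬛
⬛⬛⬛⬛⬛⬛⬛⬛⬛⬛⬛
⬛⬛⬛⬛⬛⬛⬛⬛⬛⬛⬛
⬛⬛⬛⬛⬛⬛⬛⬛⬛⬛⬛
⬛⬛⬛⬛⬛⬛⬛⬛⬛⬛⬛
⬛⬛❓🟩⬜🔴🟩⬜⬜🟦🟫
⬛⬛❓🟫🟩🟩🟩⬜🟩⬜🟦
⬛⬛❓⬛🟫🟩⬛🟫🟦🟩🟩
⬛⬛❓❓❓❓🟦🟩🟩🟩🟩
⬛⬛❓❓❓❓❓❓❓❓❓
⬛⬛❓❓❓❓❓❓❓❓❓

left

⬛⬛⬛⬛⬛⬛⬛⬛⬛⬛⬛
⬛⬛⬛⬛⬛⬛⬛⬛⬛⬛⬛
⬛⬛⬛⬛⬛⬛⬛⬛⬛⬛⬛
⬛⬛⬛⬛⬛⬛⬛⬛⬛⬛⬛
⬛⬛⬛⬛⬛⬛⬛⬛⬛⬛⬛
⬛⬛⬛🟦🟩🔴🟩🟩⬜⬜🟦
⬛⬛⬛🟦🟫🟩🟩🟩⬜🟩⬜
⬛⬛⬛⬜⬛🟫🟩⬛🟫🟦🟩
⬛⬛⬛❓❓❓❓🟦🟩🟩🟩
⬛⬛⬛❓❓❓❓❓❓❓❓
⬛⬛⬛❓❓❓❓❓❓❓❓

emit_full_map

🟦🟩🔴🟩🟩⬜⬜🟦🟫
🟦🟫🟩🟩🟩⬜🟩⬜🟦
⬜⬛🟫🟩⬛🟫🟦🟩🟩
❓❓❓❓🟦🟩🟩🟩🟩

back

⬛⬛⬛⬛⬛⬛⬛⬛⬛⬛⬛
⬛⬛⬛⬛⬛⬛⬛⬛⬛⬛⬛
⬛⬛⬛⬛⬛⬛⬛⬛⬛⬛⬛
⬛⬛⬛⬛⬛⬛⬛⬛⬛⬛⬛
⬛⬛⬛🟦🟩⬜🟩🟩⬜⬜🟦
⬛⬛⬛🟦🟫🔴🟩🟩⬜🟩⬜
⬛⬛⬛⬜⬛🟫🟩⬛🟫🟦🟩
⬛⬛⬛⬜🟩🟫⬛🟦🟩🟩🟩
⬛⬛⬛❓❓❓❓❓❓❓❓
⬛⬛⬛❓❓❓❓❓❓❓❓
⬛⬛⬛❓❓❓❓❓❓❓❓

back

⬛⬛⬛⬛⬛⬛⬛⬛⬛⬛⬛
⬛⬛⬛⬛⬛⬛⬛⬛⬛⬛⬛
⬛⬛⬛⬛⬛⬛⬛⬛⬛⬛⬛
⬛⬛⬛🟦🟩⬜🟩🟩⬜⬜🟦
⬛⬛⬛🟦🟫🟩🟩🟩⬜🟩⬜
⬛⬛⬛⬜⬛🔴🟩⬛🟫🟦🟩
⬛⬛⬛⬜🟩🟫⬛🟦🟩🟩🟩
⬛⬛⬛⬜🟫⬜🟩🟩❓❓❓
⬛⬛⬛❓❓❓❓❓❓❓❓
⬛⬛⬛❓❓❓❓❓❓❓❓
⬛⬛⬛❓❓❓❓❓❓❓❓

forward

⬛⬛⬛⬛⬛⬛⬛⬛⬛⬛⬛
⬛⬛⬛⬛⬛⬛⬛⬛⬛⬛⬛
⬛⬛⬛⬛⬛⬛⬛⬛⬛⬛⬛
⬛⬛⬛⬛⬛⬛⬛⬛⬛⬛⬛
⬛⬛⬛🟦🟩⬜🟩🟩⬜⬜🟦
⬛⬛⬛🟦🟫🔴🟩🟩⬜🟩⬜
⬛⬛⬛⬜⬛🟫🟩⬛🟫🟦🟩
⬛⬛⬛⬜🟩🟫⬛🟦🟩🟩🟩
⬛⬛⬛⬜🟫⬜🟩🟩❓❓❓
⬛⬛⬛❓❓❓❓❓❓❓❓
⬛⬛⬛❓❓❓❓❓❓❓❓

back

⬛⬛⬛⬛⬛⬛⬛⬛⬛⬛⬛
⬛⬛⬛⬛⬛⬛⬛⬛⬛⬛⬛
⬛⬛⬛⬛⬛⬛⬛⬛⬛⬛⬛
⬛⬛⬛🟦🟩⬜🟩🟩⬜⬜🟦
⬛⬛⬛🟦🟫🟩🟩🟩⬜🟩⬜
⬛⬛⬛⬜⬛🔴🟩⬛🟫🟦🟩
⬛⬛⬛⬜🟩🟫⬛🟦🟩🟩🟩
⬛⬛⬛⬜🟫⬜🟩🟩❓❓❓
⬛⬛⬛❓❓❓❓❓❓❓❓
⬛⬛⬛❓❓❓❓❓❓❓❓
⬛⬛⬛❓❓❓❓❓❓❓❓

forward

⬛⬛⬛⬛⬛⬛⬛⬛⬛⬛⬛
⬛⬛⬛⬛⬛⬛⬛⬛⬛⬛⬛
⬛⬛⬛⬛⬛⬛⬛⬛⬛⬛⬛
⬛⬛⬛⬛⬛⬛⬛⬛⬛⬛⬛
⬛⬛⬛🟦🟩⬜🟩🟩⬜⬜🟦
⬛⬛⬛🟦🟫🔴🟩🟩⬜🟩⬜
⬛⬛⬛⬜⬛🟫🟩⬛🟫🟦🟩
⬛⬛⬛⬜🟩🟫⬛🟦🟩🟩🟩
⬛⬛⬛⬜🟫⬜🟩🟩❓❓❓
⬛⬛⬛❓❓❓❓❓❓❓❓
⬛⬛⬛❓❓❓❓❓❓❓❓

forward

⬛⬛⬛⬛⬛⬛⬛⬛⬛⬛⬛
⬛⬛⬛⬛⬛⬛⬛⬛⬛⬛⬛
⬛⬛⬛⬛⬛⬛⬛⬛⬛⬛⬛
⬛⬛⬛⬛⬛⬛⬛⬛⬛⬛⬛
⬛⬛⬛⬛⬛⬛⬛⬛⬛⬛⬛
⬛⬛⬛🟦🟩🔴🟩🟩⬜⬜🟦
⬛⬛⬛🟦🟫🟩🟩🟩⬜🟩⬜
⬛⬛⬛⬜⬛🟫🟩⬛🟫🟦🟩
⬛⬛⬛⬜🟩🟫⬛🟦🟩🟩🟩
⬛⬛⬛⬜🟫⬜🟩🟩❓❓❓
⬛⬛⬛❓❓❓❓❓❓❓❓
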